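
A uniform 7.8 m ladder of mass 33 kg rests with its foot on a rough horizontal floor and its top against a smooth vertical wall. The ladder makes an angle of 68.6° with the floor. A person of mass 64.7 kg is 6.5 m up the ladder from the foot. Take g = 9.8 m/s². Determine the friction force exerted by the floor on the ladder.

f ≈ 270 N

Torques about the foot: N_wall · 7.8 sin 68.6° = 33×9.8×3.9 cos 68.6° + 64.7×9.8×6.5 cos 68.6° → N_wall = 270.44 N.
ΣF_x = 0: f_floor = N_wall = 270.44 N.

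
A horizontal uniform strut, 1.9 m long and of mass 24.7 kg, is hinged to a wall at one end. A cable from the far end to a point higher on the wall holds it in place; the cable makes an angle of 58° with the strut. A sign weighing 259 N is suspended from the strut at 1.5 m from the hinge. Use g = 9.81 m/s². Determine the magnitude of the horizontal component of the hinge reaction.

H_x ≈ 203 N

Take torques about the hinge: T sin 58° · 1.9 = 24.7×9.81×0.95 + 259×1.5 = 618.69 N·m.
So T = 618.69 / (0.8480 × 1.9) = 383.97 N.
ΣF_x = 0: H_x = T cos 58° = 203.47 N.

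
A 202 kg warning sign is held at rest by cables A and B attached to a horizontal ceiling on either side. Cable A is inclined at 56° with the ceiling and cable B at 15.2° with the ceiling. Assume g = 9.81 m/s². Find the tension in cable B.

T_B ≈ 1170 N

Weight W = 202 × 9.81 = 1982 N acts straight down.
Horizontal: T_A cos 56° = T_B cos 15.2°  →  T_A = 1.726 T_B.
Vertical: T_A sin 56° + T_B sin 15.2° = 1982.
Substituting the horizontal relation into the vertical equation gives 1.693 T_B = 1982, so T_B = 1171 N.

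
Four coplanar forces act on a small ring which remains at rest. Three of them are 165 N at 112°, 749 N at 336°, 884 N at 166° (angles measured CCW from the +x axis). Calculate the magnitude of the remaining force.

Sum the known components: ΣF_x = -235.3 N, ΣF_y = 62.2 N.
For equilibrium the remaining force must supply (−ΣF_x, −ΣF_y) = (235.3, -62.2) N.
Magnitude = √((235.3)² + (-62.2)²) = 243.4 N; direction = atan2(-62.2, 235.3) = 345.2°.

F ≈ 243 N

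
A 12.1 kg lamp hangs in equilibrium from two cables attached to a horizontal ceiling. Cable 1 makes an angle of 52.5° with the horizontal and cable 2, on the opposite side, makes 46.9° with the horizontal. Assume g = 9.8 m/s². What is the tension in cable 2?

Weight W = 12.1 × 9.8 = 118.6 N acts straight down.
Horizontal: T_1 cos 52.5° = T_2 cos 46.9°  →  T_1 = 1.122 T_2.
Vertical: T_1 sin 52.5° + T_2 sin 46.9° = 118.6.
Substituting the horizontal relation into the vertical equation gives 1.621 T_2 = 118.6, so T_2 = 73.17 N.

T_2 ≈ 73.2 N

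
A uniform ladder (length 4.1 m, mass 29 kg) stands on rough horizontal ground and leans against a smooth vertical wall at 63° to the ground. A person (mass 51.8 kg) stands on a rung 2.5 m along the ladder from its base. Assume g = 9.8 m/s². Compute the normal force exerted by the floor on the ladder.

ΣF_y = 0: N_floor = 29×9.8 + 51.8×9.8 = 791.84 N.

N_floor ≈ 792 N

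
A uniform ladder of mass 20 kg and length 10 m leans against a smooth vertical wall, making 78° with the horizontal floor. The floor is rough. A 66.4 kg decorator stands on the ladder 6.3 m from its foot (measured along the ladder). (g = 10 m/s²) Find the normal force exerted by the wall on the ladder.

N_wall ≈ 110 N

Torques about the foot: N_wall · 10 sin 78° = 20×10×5 cos 78° + 66.4×10×6.3 cos 78° → N_wall = 110.17 N.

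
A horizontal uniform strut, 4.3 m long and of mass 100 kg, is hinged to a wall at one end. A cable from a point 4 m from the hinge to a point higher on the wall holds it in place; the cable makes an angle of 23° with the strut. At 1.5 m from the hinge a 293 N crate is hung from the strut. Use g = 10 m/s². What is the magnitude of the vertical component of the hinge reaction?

|H_y| ≈ 646 N

Take torques about the hinge: T sin 23° · 4 = 100×10×2.15 + 293×1.5 = 2589.5 N·m.
So T = 2589.5 / (0.3907 × 4) = 1656.8 N.
ΣF_y = 0: H_y = (100×10 + 293) − T sin 23° = 1293 − 647.38 = 645.62 N.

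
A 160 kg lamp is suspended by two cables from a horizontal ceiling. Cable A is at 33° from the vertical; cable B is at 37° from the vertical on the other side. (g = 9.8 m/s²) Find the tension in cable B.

T_B ≈ 909 N

Angles from the horizontal: cable A is 90° − 33° = 57°, cable B is 90° − 37° = 53°.
Weight W = 160 × 9.8 = 1568 N acts straight down.
Horizontal: T_A cos 57° = T_B cos 53°  →  T_A = 1.105 T_B.
Vertical: T_A sin 57° + T_B sin 53° = 1568.
Substituting the horizontal relation into the vertical equation gives 1.725 T_B = 1568, so T_B = 908.8 N.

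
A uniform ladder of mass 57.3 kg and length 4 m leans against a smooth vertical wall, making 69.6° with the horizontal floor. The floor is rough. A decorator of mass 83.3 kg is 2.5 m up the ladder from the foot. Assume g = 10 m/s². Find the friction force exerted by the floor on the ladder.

f ≈ 300 N

Torques about the foot: N_wall · 4 sin 69.6° = 57.3×10×2 cos 69.6° + 83.3×10×2.5 cos 69.6° → N_wall = 300.17 N.
ΣF_x = 0: f_floor = N_wall = 300.17 N.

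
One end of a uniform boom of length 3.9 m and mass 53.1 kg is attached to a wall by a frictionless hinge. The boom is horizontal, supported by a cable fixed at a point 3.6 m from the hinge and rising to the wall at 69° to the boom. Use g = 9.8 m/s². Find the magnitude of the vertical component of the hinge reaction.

Take torques about the hinge: T sin 69° · 3.6 = 53.1×9.8×1.95 = 1014.7 N·m.
So T = 1014.7 / (0.9336 × 3.6) = 301.93 N.
ΣF_y = 0: H_y = (53.1×9.8) − T sin 69° = 520.38 − 281.87 = 238.51 N.

|H_y| ≈ 239 N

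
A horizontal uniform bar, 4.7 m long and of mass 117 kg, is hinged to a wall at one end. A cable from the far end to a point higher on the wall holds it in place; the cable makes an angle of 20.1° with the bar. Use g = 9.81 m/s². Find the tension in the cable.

T ≈ 1670 N

Take torques about the hinge: T sin 20.1° · 4.7 = 117×9.81×2.35 = 2697.3 N·m.
So T = 2697.3 / (0.3437 × 4.7) = 1669.9 N.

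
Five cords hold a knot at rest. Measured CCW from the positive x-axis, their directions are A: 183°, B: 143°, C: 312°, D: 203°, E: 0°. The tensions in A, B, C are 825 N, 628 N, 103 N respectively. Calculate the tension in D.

Resolve: ΣF_x = 825 cos 183° + 628 cos 143° + 103 cos 312° + T_D cos 203° + T_E cos 0° = 0.
        ΣF_y = 825 sin 183° + 628 sin 143° + 103 sin 312° + T_D sin 203° + T_E sin 0° = 0.
The known terms sum to (-1256, 258.2) N, so -0.9205 T_D + 1.0000 T_E = 1256 and -0.3907 T_D + 0.0000 T_E = -258.2.
Solving simultaneously: T_D = 660.9 N, T_E = 1865 N.

T_D ≈ 661 N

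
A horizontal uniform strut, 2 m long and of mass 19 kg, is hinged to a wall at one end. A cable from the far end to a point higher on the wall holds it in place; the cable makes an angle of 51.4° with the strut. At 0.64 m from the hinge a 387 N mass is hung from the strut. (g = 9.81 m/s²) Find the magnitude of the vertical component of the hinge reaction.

|H_y| ≈ 356 N

Take torques about the hinge: T sin 51.4° · 2 = 19×9.81×1 + 387×0.64 = 434.07 N·m.
So T = 434.07 / (0.7815 × 2) = 277.71 N.
ΣF_y = 0: H_y = (19×9.81 + 387) − T sin 51.4° = 573.39 − 217.04 = 356.35 N.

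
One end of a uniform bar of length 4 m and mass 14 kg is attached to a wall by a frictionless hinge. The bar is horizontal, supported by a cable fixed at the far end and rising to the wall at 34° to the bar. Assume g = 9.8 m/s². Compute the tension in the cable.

T ≈ 123 N

Take torques about the hinge: T sin 34° · 4 = 14×9.8×2 = 274.4 N·m.
So T = 274.4 / (0.5592 × 4) = 122.68 N.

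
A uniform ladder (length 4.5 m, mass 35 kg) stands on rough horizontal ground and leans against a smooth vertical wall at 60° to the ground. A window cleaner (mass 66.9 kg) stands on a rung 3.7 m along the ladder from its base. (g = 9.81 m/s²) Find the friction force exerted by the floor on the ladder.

Torques about the foot: N_wall · 4.5 sin 60° = 35×9.81×2.25 cos 60° + 66.9×9.81×3.7 cos 60° → N_wall = 410.66 N.
ΣF_x = 0: f_floor = N_wall = 410.66 N.

f ≈ 411 N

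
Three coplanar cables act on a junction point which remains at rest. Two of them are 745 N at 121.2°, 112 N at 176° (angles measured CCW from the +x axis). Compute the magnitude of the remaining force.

Sum the known components: ΣF_x = -497.7 N, ΣF_y = 645.1 N.
For equilibrium the remaining force must supply (−ΣF_x, −ΣF_y) = (497.7, -645.1) N.
Magnitude = √((497.7)² + (-645.1)²) = 814.7 N; direction = atan2(-645.1, 497.7) = 307.6°.

F ≈ 815 N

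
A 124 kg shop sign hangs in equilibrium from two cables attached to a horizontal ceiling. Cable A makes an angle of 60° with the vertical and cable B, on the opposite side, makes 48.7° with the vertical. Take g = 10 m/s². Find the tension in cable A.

Angles from the horizontal: cable A is 90° − 60° = 30°, cable B is 90° − 48.7° = 41.3°.
Weight W = 124 × 10 = 1240 N acts straight down.
Horizontal: T_A cos 30° = T_B cos 41.3°  →  T_B = 1.153 T_A.
Vertical: T_A sin 30° + T_B sin 41.3° = 1240.
Substituting the horizontal relation into the vertical equation gives 1.261 T_A = 1240, so T_A = 983.5 N.

T_A ≈ 983 N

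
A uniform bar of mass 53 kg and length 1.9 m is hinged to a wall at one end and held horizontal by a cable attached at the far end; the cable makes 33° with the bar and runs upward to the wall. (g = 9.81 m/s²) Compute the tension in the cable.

Take torques about the hinge: T sin 33° · 1.9 = 53×9.81×0.95 = 493.93 N·m.
So T = 493.93 / (0.5446 × 1.9) = 477.32 N.

T ≈ 477 N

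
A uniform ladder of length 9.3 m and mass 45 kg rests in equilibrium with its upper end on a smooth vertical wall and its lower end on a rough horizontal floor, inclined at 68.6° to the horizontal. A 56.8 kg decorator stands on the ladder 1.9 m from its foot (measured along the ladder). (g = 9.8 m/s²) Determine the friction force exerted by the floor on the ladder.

Torques about the foot: N_wall · 9.3 sin 68.6° = 45×9.8×4.65 cos 68.6° + 56.8×9.8×1.9 cos 68.6° → N_wall = 130.98 N.
ΣF_x = 0: f_floor = N_wall = 130.98 N.

f ≈ 131 N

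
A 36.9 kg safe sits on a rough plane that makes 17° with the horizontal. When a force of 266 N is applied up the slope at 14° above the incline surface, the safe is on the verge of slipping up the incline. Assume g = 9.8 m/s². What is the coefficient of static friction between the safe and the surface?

On the verge of sliding up the incline, friction is at its maximum μN and acts down the slope.
Perpendicular to incline: N = W cos 17° − P sin 14° = 345.8 − 64.35 = 281.5 N.
Along incline: P cos 14° − μN = W sin 17° → μ = −(W sin 17° − P cos 14°) / N = 0.5413.

μ ≈ 0.541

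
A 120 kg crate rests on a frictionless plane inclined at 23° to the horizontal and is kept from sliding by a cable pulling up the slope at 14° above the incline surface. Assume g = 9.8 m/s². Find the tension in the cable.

Take axes along and perpendicular to the incline. Weight components: W sin 23° = 459.5 N down-slope, W cos 23° = 1083 N into the surface.
Along incline: T cos 14° = W sin 23° → T = 473.6 N.
Perpendicular: N = W cos 23° − T sin 14° = 967.9 N.

T ≈ 474 N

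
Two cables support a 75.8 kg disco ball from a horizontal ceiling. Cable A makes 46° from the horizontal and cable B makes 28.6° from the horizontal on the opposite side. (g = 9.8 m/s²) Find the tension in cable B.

T_B ≈ 535 N

Weight W = 75.8 × 9.8 = 742.8 N acts straight down.
Horizontal: T_A cos 46° = T_B cos 28.6°  →  T_A = 1.264 T_B.
Vertical: T_A sin 46° + T_B sin 28.6° = 742.8.
Substituting the horizontal relation into the vertical equation gives 1.388 T_B = 742.8, so T_B = 535.2 N.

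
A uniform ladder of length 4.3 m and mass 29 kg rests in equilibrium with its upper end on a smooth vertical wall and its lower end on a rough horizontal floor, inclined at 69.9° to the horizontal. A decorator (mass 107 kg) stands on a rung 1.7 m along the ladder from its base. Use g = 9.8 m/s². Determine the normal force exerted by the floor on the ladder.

N_floor ≈ 1330 N

ΣF_y = 0: N_floor = 29×9.8 + 107×9.8 = 1332.8 N.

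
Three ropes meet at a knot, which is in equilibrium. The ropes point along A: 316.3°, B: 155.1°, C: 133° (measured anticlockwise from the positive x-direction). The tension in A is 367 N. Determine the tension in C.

Resolve: ΣF_x = 367 cos 316.3° + T_B cos 155.1° + T_C cos 133° = 0.
        ΣF_y = 367 sin 316.3° + T_B sin 155.1° + T_C sin 133° = 0.
The known terms sum to (265.3, -253.6) N, so -0.9070 T_B − 0.6820 T_C = -265.3 and 0.4210 T_B + 0.7314 T_C = 253.6.
Solving simultaneously: T_B = 56.15 N, T_C = 314.4 N.

T_C ≈ 314 N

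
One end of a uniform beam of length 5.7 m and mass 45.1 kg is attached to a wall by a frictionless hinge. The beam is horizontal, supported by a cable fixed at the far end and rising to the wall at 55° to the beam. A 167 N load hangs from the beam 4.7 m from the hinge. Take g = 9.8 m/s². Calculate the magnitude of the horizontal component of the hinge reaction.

Take torques about the hinge: T sin 55° · 5.7 = 45.1×9.8×2.85 + 167×4.7 = 2044.5 N·m.
So T = 2044.5 / (0.8192 × 5.7) = 437.88 N.
ΣF_x = 0: H_x = T cos 55° = 251.16 N.

H_x ≈ 251 N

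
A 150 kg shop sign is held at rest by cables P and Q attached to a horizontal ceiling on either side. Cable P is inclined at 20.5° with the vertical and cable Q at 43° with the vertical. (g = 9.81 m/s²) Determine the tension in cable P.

Angles from the horizontal: cable P is 90° − 20.5° = 69.5°, cable Q is 90° − 43° = 47°.
Weight W = 150 × 9.81 = 1472 N acts straight down.
Horizontal: T_P cos 69.5° = T_Q cos 47°  →  T_Q = 0.5135 T_P.
Vertical: T_P sin 69.5° + T_Q sin 47° = 1472.
Substituting the horizontal relation into the vertical equation gives 1.312 T_P = 1472, so T_P = 1121 N.

T_P ≈ 1120 N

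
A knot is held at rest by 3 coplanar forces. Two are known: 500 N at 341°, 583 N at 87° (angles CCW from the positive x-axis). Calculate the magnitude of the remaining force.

Sum the known components: ΣF_x = 503.3 N, ΣF_y = 419.4 N.
For equilibrium the remaining force must supply (−ΣF_x, −ΣF_y) = (-503.3, -419.4) N.
Magnitude = √((-503.3)² + (-419.4)²) = 655.1 N; direction = atan2(-419.4, -503.3) = 219.8°.

F ≈ 655 N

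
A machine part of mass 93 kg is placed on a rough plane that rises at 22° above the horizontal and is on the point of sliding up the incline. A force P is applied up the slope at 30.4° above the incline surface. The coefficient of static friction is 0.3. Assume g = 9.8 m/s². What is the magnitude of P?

On the verge of sliding up the incline, friction equals μN and acts down the slope.
Perpendicular: N + P sin 30.4° = W cos 22° = 845 N.
Along incline: P cos 30.4° = W sin 22° + μN  with W sin 22° = 341.4 N.
Solving the pair for P and N: P = 586.5 N, N = 548.2 N (and f = μN = 164.5 N).

P ≈ 587 N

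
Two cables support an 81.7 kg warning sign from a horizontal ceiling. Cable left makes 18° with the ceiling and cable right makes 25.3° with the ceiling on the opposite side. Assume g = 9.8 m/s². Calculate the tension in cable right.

Weight W = 81.7 × 9.8 = 800.7 N acts straight down.
Horizontal: T_left cos 18° = T_right cos 25.3°  →  T_left = 0.9506 T_right.
Vertical: T_left sin 18° + T_right sin 25.3° = 800.7.
Substituting the horizontal relation into the vertical equation gives 0.7211 T_right = 800.7, so T_right = 1110 N.

T_right ≈ 1110 N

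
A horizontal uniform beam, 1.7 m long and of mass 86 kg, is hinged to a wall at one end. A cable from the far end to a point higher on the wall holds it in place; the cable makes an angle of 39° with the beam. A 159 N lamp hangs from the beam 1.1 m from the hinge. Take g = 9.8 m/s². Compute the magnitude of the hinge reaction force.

Take torques about the hinge: T sin 39° · 1.7 = 86×9.8×0.85 + 159×1.1 = 891.28 N·m.
So T = 891.28 / (0.6293 × 1.7) = 833.09 N.
ΣF_x = 0: H_x = T cos 39° = 647.43 N.
ΣF_y = 0: H_y = (86×9.8 + 159) − T sin 39° = 1001.8 − 524.28 = 477.52 N.
|H| = √(H_x² + H_y²) = √((647.43)² + (477.52)²) = 804.48 N.

|H| ≈ 804 N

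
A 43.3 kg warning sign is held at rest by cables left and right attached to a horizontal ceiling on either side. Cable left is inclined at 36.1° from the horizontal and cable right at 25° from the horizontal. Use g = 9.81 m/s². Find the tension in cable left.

T_left ≈ 440 N

Weight W = 43.3 × 9.81 = 424.8 N acts straight down.
Horizontal: T_left cos 36.1° = T_right cos 25°  →  T_right = 0.8915 T_left.
Vertical: T_left sin 36.1° + T_right sin 25° = 424.8.
Substituting the horizontal relation into the vertical equation gives 0.966 T_left = 424.8, so T_left = 439.7 N.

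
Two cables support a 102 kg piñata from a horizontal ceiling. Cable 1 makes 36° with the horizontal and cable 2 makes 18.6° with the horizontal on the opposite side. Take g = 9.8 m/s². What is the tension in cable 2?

Weight W = 102 × 9.8 = 999.6 N acts straight down.
Horizontal: T_1 cos 36° = T_2 cos 18.6°  →  T_1 = 1.172 T_2.
Vertical: T_1 sin 36° + T_2 sin 18.6° = 999.6.
Substituting the horizontal relation into the vertical equation gives 1.008 T_2 = 999.6, so T_2 = 992.1 N.

T_2 ≈ 992 N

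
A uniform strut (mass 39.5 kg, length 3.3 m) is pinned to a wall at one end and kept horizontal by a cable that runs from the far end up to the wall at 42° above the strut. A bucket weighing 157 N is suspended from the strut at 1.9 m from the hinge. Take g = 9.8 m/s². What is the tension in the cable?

T ≈ 424 N

Take torques about the hinge: T sin 42° · 3.3 = 39.5×9.8×1.65 + 157×1.9 = 937.02 N·m.
So T = 937.02 / (0.6691 × 3.3) = 424.35 N.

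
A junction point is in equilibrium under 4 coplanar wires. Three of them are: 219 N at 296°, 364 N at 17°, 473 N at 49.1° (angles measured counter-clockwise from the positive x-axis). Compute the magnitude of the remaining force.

F ≈ 800 N

Sum the known components: ΣF_x = 753.8 N, ΣF_y = 267.1 N.
For equilibrium the remaining force must supply (−ΣF_x, −ΣF_y) = (-753.8, -267.1) N.
Magnitude = √((-753.8)² + (-267.1)²) = 799.7 N; direction = atan2(-267.1, -753.8) = 199.5°.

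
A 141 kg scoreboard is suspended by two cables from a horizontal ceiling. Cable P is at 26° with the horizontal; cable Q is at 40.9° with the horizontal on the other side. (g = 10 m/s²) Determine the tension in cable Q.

T_Q ≈ 1380 N

Weight W = 141 × 10 = 1410 N acts straight down.
Horizontal: T_P cos 26° = T_Q cos 40.9°  →  T_P = 0.841 T_Q.
Vertical: T_P sin 26° + T_Q sin 40.9° = 1410.
Substituting the horizontal relation into the vertical equation gives 1.023 T_Q = 1410, so T_Q = 1378 N.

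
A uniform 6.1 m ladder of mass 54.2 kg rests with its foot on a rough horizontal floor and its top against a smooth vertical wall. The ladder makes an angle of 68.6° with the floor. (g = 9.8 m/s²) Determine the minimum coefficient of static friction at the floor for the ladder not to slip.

μ_min ≈ 0.196

ΣF_y = 0: N_floor = 54.2×9.8 = 531.16 N.
Torques about the foot: N_wall · 6.1 sin 68.6° = 54.2×9.8×3.05 cos 68.6° → N_wall = 104.08 N.
ΣF_x = 0: f_floor = N_wall = 104.08 N.
μ_min = f_floor / N_floor = 104.08 / 531.16 = 0.1959.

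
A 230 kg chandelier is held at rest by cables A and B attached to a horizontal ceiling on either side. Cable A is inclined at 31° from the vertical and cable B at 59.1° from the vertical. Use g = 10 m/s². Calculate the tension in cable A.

T_A ≈ 1970 N

Angles from the horizontal: cable A is 90° − 31° = 59°, cable B is 90° − 59.1° = 30.9°.
Weight W = 230 × 10 = 2300 N acts straight down.
Horizontal: T_A cos 59° = T_B cos 30.9°  →  T_B = 0.6002 T_A.
Vertical: T_A sin 59° + T_B sin 30.9° = 2300.
Substituting the horizontal relation into the vertical equation gives 1.165 T_A = 2300, so T_A = 1974 N.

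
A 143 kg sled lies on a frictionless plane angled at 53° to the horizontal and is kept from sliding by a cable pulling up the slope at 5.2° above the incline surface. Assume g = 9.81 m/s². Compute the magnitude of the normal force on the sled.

Take axes along and perpendicular to the incline. Weight components: W sin 53° = 1120 N down-slope, W cos 53° = 844.2 N into the surface.
Along incline: T cos 5.2° = W sin 53° → T = 1125 N.
Perpendicular: N = W cos 53° − T sin 5.2° = 742.3 N.

N ≈ 742 N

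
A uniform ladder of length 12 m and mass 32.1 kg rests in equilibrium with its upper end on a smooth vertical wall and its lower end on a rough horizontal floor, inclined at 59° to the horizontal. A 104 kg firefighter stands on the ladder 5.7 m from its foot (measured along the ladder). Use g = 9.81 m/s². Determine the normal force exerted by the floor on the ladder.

ΣF_y = 0: N_floor = 32.1×9.81 + 104×9.81 = 1335.1 N.

N_floor ≈ 1340 N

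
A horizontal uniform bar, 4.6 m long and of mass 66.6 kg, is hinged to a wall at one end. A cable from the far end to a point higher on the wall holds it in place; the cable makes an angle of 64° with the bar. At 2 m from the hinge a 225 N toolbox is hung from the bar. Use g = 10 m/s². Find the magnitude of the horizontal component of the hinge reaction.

H_x ≈ 210 N

Take torques about the hinge: T sin 64° · 4.6 = 66.6×10×2.3 + 225×2 = 1981.8 N·m.
So T = 1981.8 / (0.8988 × 4.6) = 479.34 N.
ΣF_x = 0: H_x = T cos 64° = 210.13 N.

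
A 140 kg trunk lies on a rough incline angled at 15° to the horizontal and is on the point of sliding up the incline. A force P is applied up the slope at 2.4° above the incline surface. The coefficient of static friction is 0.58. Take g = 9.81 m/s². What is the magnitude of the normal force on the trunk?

N ≈ 1280 N

On the verge of sliding up the incline, friction equals μN and acts down the slope.
Perpendicular: N + P sin 2.4° = W cos 15° = 1327 N.
Along incline: P cos 2.4° = W sin 15° + μN  with W sin 15° = 355.5 N.
Solving the pair for P and N: P = 1099 N, N = 1281 N (and f = μN = 742.7 N).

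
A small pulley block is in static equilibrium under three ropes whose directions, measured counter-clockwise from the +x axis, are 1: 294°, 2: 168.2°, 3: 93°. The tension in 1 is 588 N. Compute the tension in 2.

Resolve: ΣF_x = 588 cos 294° + T_2 cos 168.2° + T_3 cos 93° = 0.
        ΣF_y = 588 sin 294° + T_2 sin 168.2° + T_3 sin 93° = 0.
The known terms sum to (239.2, -537.2) N, so -0.9789 T_2 − 0.0523 T_3 = -239.2 and 0.2045 T_2 + 0.9986 T_3 = 537.2.
Solving simultaneously: T_2 = 218 N, T_3 = 493.3 N.

T_2 ≈ 218 N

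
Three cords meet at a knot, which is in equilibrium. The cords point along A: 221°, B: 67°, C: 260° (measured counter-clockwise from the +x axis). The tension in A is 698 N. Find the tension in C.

T_C ≈ 1360 N

Resolve: ΣF_x = 698 cos 221° + T_B cos 67° + T_C cos 260° = 0.
        ΣF_y = 698 sin 221° + T_B sin 67° + T_C sin 260° = 0.
The known terms sum to (-526.8, -457.9) N, so 0.3907 T_B − 0.1736 T_C = 526.8 and 0.9205 T_B − 0.9848 T_C = 457.9.
Solving simultaneously: T_B = 1953 N, T_C = 1360 N.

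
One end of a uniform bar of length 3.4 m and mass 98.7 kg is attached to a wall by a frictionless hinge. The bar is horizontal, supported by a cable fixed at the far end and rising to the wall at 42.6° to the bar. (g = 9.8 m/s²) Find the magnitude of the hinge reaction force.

Take torques about the hinge: T sin 42.6° · 3.4 = 98.7×9.8×1.7 = 1644.3 N·m.
So T = 1644.3 / (0.6769 × 3.4) = 714.5 N.
ΣF_x = 0: H_x = T cos 42.6° = 525.94 N.
ΣF_y = 0: H_y = (98.7×9.8) − T sin 42.6° = 967.26 − 483.63 = 483.63 N.
|H| = √(H_x² + H_y²) = √((525.94)² + (483.63)²) = 714.5 N.

|H| ≈ 715 N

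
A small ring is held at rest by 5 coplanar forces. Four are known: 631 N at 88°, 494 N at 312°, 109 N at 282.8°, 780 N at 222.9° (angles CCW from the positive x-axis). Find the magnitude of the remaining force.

F ≈ 421 N

Sum the known components: ΣF_x = -194.7 N, ΣF_y = -373.8 N.
For equilibrium the remaining force must supply (−ΣF_x, −ΣF_y) = (194.7, 373.8) N.
Magnitude = √((194.7)² + (373.8)²) = 421.4 N; direction = atan2(373.8, 194.7) = 62.5°.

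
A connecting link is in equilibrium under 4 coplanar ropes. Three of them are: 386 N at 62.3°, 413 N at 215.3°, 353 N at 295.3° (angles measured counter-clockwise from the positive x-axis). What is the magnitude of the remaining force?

F ≈ 216 N

Sum the known components: ΣF_x = -6.778 N, ΣF_y = -216 N.
For equilibrium the remaining force must supply (−ΣF_x, −ΣF_y) = (6.778, 216) N.
Magnitude = √((6.778)² + (216)²) = 216.1 N; direction = atan2(216, 6.778) = 88.2°.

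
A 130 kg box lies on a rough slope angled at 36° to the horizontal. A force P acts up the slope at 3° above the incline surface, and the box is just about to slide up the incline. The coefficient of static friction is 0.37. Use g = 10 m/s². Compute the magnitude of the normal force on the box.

N ≈ 992 N

On the verge of sliding up the incline, friction equals μN and acts down the slope.
Perpendicular: N + P sin 3° = W cos 36° = 1052 N.
Along incline: P cos 3° = W sin 36° + μN  with W sin 36° = 764.1 N.
Solving the pair for P and N: P = 1133 N, N = 992.4 N (and f = μN = 367.2 N).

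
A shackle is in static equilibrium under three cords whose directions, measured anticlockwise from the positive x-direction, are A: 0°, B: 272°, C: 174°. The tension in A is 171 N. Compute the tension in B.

T_B ≈ 18.1 N

Resolve: ΣF_x = 171 cos 0° + T_B cos 272° + T_C cos 174° = 0.
        ΣF_y = 171 sin 0° + T_B sin 272° + T_C sin 174° = 0.
The known terms sum to (171, 0) N, so 0.0349 T_B − 0.9945 T_C = -171 and -0.9994 T_B + 0.1045 T_C = 0.
Solving simultaneously: T_B = 18.05 N, T_C = 172.6 N.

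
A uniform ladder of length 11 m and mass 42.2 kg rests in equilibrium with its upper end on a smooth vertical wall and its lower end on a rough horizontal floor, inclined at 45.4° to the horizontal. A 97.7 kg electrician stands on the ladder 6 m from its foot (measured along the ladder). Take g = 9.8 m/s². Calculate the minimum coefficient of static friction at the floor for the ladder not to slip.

μ_min ≈ 0.524

ΣF_y = 0: N_floor = 42.2×9.8 + 97.7×9.8 = 1371 N.
Torques about the foot: N_wall · 11 sin 45.4° = 42.2×9.8×5.5 cos 45.4° + 97.7×9.8×6 cos 45.4° → N_wall = 718.92 N.
ΣF_x = 0: f_floor = N_wall = 718.92 N.
μ_min = f_floor / N_floor = 718.92 / 1371 = 0.5244.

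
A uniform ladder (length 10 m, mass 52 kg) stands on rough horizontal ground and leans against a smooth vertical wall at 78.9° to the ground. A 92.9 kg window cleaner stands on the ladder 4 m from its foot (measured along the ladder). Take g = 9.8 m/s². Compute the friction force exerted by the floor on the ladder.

f ≈ 121 N

Torques about the foot: N_wall · 10 sin 78.9° = 52×9.8×5 cos 78.9° + 92.9×9.8×4 cos 78.9° → N_wall = 121.44 N.
ΣF_x = 0: f_floor = N_wall = 121.44 N.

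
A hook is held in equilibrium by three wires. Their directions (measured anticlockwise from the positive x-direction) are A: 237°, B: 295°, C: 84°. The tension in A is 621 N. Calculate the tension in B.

Resolve: ΣF_x = 621 cos 237° + T_B cos 295° + T_C cos 84° = 0.
        ΣF_y = 621 sin 237° + T_B sin 295° + T_C sin 84° = 0.
The known terms sum to (-338.2, -520.8) N, so 0.4226 T_B + 0.1045 T_C = 338.2 and -0.9063 T_B + 0.9945 T_C = 520.8.
Solving simultaneously: T_B = 547.4 N, T_C = 1023 N.

T_B ≈ 547 N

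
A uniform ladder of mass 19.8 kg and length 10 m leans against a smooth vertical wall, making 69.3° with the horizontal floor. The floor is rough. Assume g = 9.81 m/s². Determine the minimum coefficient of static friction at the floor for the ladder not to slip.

μ_min ≈ 0.189

ΣF_y = 0: N_floor = 19.8×9.81 = 194.24 N.
Torques about the foot: N_wall · 10 sin 69.3° = 19.8×9.81×5 cos 69.3° → N_wall = 36.698 N.
ΣF_x = 0: f_floor = N_wall = 36.698 N.
μ_min = f_floor / N_floor = 36.698 / 194.24 = 0.1889.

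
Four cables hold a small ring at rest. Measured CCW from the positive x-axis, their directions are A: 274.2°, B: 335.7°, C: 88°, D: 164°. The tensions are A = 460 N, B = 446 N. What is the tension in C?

Resolve: ΣF_x = 460 cos 274.2° + 446 cos 335.7° + T_C cos 88° + T_D cos 164° = 0.
        ΣF_y = 460 sin 274.2° + 446 sin 335.7° + T_C sin 88° + T_D sin 164° = 0.
The known terms sum to (440.2, -642.3) N, so 0.0349 T_C − 0.9613 T_D = -440.2 and 0.9994 T_C + 0.2756 T_D = 642.3.
Solving simultaneously: T_C = 511.3 N, T_D = 476.5 N.

T_C ≈ 511 N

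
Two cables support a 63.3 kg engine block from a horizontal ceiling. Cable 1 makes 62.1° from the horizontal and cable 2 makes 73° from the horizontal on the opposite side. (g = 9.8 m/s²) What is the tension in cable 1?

Weight W = 63.3 × 9.8 = 620.3 N acts straight down.
Horizontal: T_1 cos 62.1° = T_2 cos 73°  →  T_2 = 1.6 T_1.
Vertical: T_1 sin 62.1° + T_2 sin 73° = 620.3.
Substituting the horizontal relation into the vertical equation gives 2.414 T_1 = 620.3, so T_1 = 256.9 N.

T_1 ≈ 257 N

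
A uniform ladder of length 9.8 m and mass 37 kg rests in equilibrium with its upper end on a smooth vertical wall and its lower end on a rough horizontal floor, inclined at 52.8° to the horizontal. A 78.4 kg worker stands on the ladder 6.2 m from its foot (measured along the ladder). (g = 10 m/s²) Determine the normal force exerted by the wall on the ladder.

N_wall ≈ 517 N

Torques about the foot: N_wall · 9.8 sin 52.8° = 37×10×4.9 cos 52.8° + 78.4×10×6.2 cos 52.8° → N_wall = 516.91 N.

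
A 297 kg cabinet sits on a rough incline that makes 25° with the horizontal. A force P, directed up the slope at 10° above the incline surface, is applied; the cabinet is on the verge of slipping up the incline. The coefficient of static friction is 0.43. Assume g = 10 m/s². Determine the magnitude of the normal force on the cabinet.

On the verge of sliding up the incline, friction equals μN and acts down the slope.
Perpendicular: N + P sin 10° = W cos 25° = 2692 N.
Along incline: P cos 10° = W sin 25° + μN  with W sin 25° = 1255 N.
Solving the pair for P and N: P = 2277 N, N = 2296 N (and f = μN = 987.4 N).

N ≈ 2300 N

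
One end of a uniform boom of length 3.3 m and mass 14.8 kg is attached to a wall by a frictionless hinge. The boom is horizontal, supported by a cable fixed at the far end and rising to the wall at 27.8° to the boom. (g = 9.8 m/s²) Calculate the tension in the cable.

Take torques about the hinge: T sin 27.8° · 3.3 = 14.8×9.8×1.65 = 239.32 N·m.
So T = 239.32 / (0.4664 × 3.3) = 155.49 N.

T ≈ 155 N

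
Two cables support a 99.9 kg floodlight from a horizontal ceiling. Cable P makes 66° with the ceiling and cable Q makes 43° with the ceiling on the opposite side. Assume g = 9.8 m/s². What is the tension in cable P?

T_P ≈ 757 N

Weight W = 99.9 × 9.8 = 979 N acts straight down.
Horizontal: T_P cos 66° = T_Q cos 43°  →  T_Q = 0.5561 T_P.
Vertical: T_P sin 66° + T_Q sin 43° = 979.
Substituting the horizontal relation into the vertical equation gives 1.293 T_P = 979, so T_P = 757.3 N.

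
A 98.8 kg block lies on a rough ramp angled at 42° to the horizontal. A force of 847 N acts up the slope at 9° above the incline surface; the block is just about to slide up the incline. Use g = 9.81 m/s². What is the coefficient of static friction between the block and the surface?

μ ≈ 0.320

On the verge of sliding up the incline, friction is at its maximum μN and acts down the slope.
Perpendicular to incline: N = W cos 42° − P sin 9° = 720.3 − 132.5 = 587.8 N.
Along incline: P cos 9° − μN = W sin 42° → μ = −(W sin 42° − P cos 9°) / N = 0.3199.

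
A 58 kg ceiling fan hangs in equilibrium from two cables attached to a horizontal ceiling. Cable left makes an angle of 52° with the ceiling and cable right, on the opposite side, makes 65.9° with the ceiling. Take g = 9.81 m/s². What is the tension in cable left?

T_left ≈ 263 N

Weight W = 58 × 9.81 = 569 N acts straight down.
Horizontal: T_left cos 52° = T_right cos 65.9°  →  T_right = 1.508 T_left.
Vertical: T_left sin 52° + T_right sin 65.9° = 569.
Substituting the horizontal relation into the vertical equation gives 2.164 T_left = 569, so T_left = 262.9 N.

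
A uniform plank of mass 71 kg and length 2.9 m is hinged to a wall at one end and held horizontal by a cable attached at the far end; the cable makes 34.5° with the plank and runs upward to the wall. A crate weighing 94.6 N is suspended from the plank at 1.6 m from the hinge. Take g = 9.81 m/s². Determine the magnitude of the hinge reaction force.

Take torques about the hinge: T sin 34.5° · 2.9 = 71×9.81×1.45 + 94.6×1.6 = 1161.3 N·m.
So T = 1161.3 / (0.5664 × 2.9) = 707 N.
ΣF_x = 0: H_x = T cos 34.5° = 582.66 N.
ΣF_y = 0: H_y = (71×9.81 + 94.6) − T sin 34.5° = 791.11 − 400.45 = 390.66 N.
|H| = √(H_x² + H_y²) = √((582.66)² + (390.66)²) = 701.5 N.

|H| ≈ 702 N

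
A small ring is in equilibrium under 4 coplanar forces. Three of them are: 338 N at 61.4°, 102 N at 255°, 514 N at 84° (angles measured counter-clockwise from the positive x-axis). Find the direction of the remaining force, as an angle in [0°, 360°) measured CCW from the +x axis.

θ ≈ 255°

Sum the known components: ΣF_x = 189.1 N, ΣF_y = 709.4 N.
For equilibrium the remaining force must supply (−ΣF_x, −ΣF_y) = (-189.1, -709.4) N.
Magnitude = √((-189.1)² + (-709.4)²) = 734.2 N; direction = atan2(-709.4, -189.1) = 255.1°.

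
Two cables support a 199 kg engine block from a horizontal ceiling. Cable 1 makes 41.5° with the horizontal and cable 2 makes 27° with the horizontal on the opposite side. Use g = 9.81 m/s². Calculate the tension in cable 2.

Weight W = 199 × 9.81 = 1952 N acts straight down.
Horizontal: T_1 cos 41.5° = T_2 cos 27°  →  T_1 = 1.19 T_2.
Vertical: T_1 sin 41.5° + T_2 sin 27° = 1952.
Substituting the horizontal relation into the vertical equation gives 1.242 T_2 = 1952, so T_2 = 1571 N.

T_2 ≈ 1570 N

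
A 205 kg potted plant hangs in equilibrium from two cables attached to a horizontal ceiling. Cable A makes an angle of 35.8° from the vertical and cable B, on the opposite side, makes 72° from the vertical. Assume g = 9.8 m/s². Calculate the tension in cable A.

Angles from the horizontal: cable A is 90° − 35.8° = 54.2°, cable B is 90° − 72° = 18°.
Weight W = 205 × 9.8 = 2009 N acts straight down.
Horizontal: T_A cos 54.2° = T_B cos 18°  →  T_B = 0.6151 T_A.
Vertical: T_A sin 54.2° + T_B sin 18° = 2009.
Substituting the horizontal relation into the vertical equation gives 1.001 T_A = 2009, so T_A = 2007 N.

T_A ≈ 2010 N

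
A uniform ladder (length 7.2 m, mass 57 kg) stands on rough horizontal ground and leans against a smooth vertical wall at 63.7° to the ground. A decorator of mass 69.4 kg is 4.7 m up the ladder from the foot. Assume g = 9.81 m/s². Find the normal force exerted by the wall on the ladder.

N_wall ≈ 358 N

Torques about the foot: N_wall · 7.2 sin 63.7° = 57×9.81×3.6 cos 63.7° + 69.4×9.81×4.7 cos 63.7° → N_wall = 357.83 N.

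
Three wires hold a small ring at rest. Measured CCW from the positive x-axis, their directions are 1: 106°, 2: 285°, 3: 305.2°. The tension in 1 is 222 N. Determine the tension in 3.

T_3 ≈ 11.2 N

Resolve: ΣF_x = 222 cos 106° + T_2 cos 285° + T_3 cos 305.2° = 0.
        ΣF_y = 222 sin 106° + T_2 sin 285° + T_3 sin 305.2° = 0.
The known terms sum to (-61.19, 213.4) N, so 0.2588 T_2 + 0.5764 T_3 = 61.19 and -0.9659 T_2 − 0.8171 T_3 = -213.4.
Solving simultaneously: T_2 = 211.4 N, T_3 = 11.22 N.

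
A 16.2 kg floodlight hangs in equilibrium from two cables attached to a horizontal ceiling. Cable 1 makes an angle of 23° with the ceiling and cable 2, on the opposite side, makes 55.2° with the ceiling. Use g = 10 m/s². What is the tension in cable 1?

Weight W = 16.2 × 10 = 162 N acts straight down.
Horizontal: T_1 cos 23° = T_2 cos 55.2°  →  T_2 = 1.613 T_1.
Vertical: T_1 sin 23° + T_2 sin 55.2° = 162.
Substituting the horizontal relation into the vertical equation gives 1.715 T_1 = 162, so T_1 = 94.45 N.

T_1 ≈ 94.5 N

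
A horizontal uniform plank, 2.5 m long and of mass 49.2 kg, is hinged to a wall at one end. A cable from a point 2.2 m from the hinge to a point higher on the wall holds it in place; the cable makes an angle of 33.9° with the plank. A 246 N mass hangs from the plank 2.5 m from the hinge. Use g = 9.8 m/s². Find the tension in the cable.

T ≈ 992 N

Take torques about the hinge: T sin 33.9° · 2.2 = 49.2×9.8×1.25 + 246×2.5 = 1217.7 N·m.
So T = 1217.7 / (0.5577 × 2.2) = 992.39 N.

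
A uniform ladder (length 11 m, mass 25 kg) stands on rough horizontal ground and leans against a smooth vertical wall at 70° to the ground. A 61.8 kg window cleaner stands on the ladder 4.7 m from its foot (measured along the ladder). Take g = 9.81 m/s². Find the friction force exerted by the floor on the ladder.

f ≈ 139 N

Torques about the foot: N_wall · 11 sin 70° = 25×9.81×5.5 cos 70° + 61.8×9.81×4.7 cos 70° → N_wall = 138.91 N.
ΣF_x = 0: f_floor = N_wall = 138.91 N.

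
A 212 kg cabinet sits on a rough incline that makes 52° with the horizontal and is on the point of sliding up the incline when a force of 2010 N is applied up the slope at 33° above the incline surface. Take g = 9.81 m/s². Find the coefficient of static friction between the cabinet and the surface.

On the verge of sliding up the incline, friction is at its maximum μN and acts down the slope.
Perpendicular to incline: N = W cos 52° − P sin 33° = 1280 − 1095 = 185.7 N.
Along incline: P cos 33° − μN = W sin 52° → μ = −(W sin 52° − P cos 33°) / N = 0.2525.

μ ≈ 0.253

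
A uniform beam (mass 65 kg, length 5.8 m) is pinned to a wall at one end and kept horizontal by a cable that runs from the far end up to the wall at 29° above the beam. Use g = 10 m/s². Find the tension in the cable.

Take torques about the hinge: T sin 29° · 5.8 = 65×10×2.9 = 1885 N·m.
So T = 1885 / (0.4848 × 5.8) = 670.37 N.

T ≈ 670 N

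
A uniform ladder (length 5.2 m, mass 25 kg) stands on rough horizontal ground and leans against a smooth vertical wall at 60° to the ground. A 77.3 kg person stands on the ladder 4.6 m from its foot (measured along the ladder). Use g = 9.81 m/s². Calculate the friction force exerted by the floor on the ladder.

f ≈ 458 N

Torques about the foot: N_wall · 5.2 sin 60° = 25×9.81×2.6 cos 60° + 77.3×9.81×4.6 cos 60° → N_wall = 458.09 N.
ΣF_x = 0: f_floor = N_wall = 458.09 N.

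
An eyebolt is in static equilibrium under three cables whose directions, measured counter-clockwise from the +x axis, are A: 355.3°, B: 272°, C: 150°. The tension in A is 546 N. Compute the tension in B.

Resolve: ΣF_x = 546 cos 355.3° + T_B cos 272° + T_C cos 150° = 0.
        ΣF_y = 546 sin 355.3° + T_B sin 272° + T_C sin 150° = 0.
The known terms sum to (544.2, -44.74) N, so 0.0349 T_B − 0.8660 T_C = -544.2 and -0.9994 T_B + 0.5000 T_C = 44.74.
Solving simultaneously: T_B = 275.1 N, T_C = 639.4 N.

T_B ≈ 275 N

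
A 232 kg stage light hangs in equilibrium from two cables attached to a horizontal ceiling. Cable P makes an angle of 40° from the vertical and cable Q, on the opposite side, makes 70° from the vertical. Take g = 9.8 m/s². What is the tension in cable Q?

T_Q ≈ 1560 N

Angles from the horizontal: cable P is 90° − 40° = 50°, cable Q is 90° − 70° = 20°.
Weight W = 232 × 9.8 = 2274 N acts straight down.
Horizontal: T_P cos 50° = T_Q cos 20°  →  T_P = 1.462 T_Q.
Vertical: T_P sin 50° + T_Q sin 20° = 2274.
Substituting the horizontal relation into the vertical equation gives 1.462 T_Q = 2274, so T_Q = 1555 N.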